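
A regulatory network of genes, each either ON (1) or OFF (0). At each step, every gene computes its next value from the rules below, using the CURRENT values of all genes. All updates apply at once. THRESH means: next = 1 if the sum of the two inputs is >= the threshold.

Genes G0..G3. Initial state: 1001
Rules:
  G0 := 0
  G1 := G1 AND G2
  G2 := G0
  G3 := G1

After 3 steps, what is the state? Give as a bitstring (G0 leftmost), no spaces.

Step 1: G0=0(const) G1=G1&G2=0&0=0 G2=G0=1 G3=G1=0 -> 0010
Step 2: G0=0(const) G1=G1&G2=0&1=0 G2=G0=0 G3=G1=0 -> 0000
Step 3: G0=0(const) G1=G1&G2=0&0=0 G2=G0=0 G3=G1=0 -> 0000

0000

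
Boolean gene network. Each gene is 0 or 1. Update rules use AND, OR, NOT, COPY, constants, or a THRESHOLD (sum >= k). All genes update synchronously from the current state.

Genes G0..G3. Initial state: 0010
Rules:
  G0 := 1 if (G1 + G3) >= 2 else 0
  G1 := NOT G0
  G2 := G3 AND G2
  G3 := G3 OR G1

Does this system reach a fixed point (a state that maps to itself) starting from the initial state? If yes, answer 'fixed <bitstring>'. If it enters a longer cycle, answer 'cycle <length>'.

Step 0: 0010
Step 1: G0=(0+0>=2)=0 G1=NOT G0=NOT 0=1 G2=G3&G2=0&1=0 G3=G3|G1=0|0=0 -> 0100
Step 2: G0=(1+0>=2)=0 G1=NOT G0=NOT 0=1 G2=G3&G2=0&0=0 G3=G3|G1=0|1=1 -> 0101
Step 3: G0=(1+1>=2)=1 G1=NOT G0=NOT 0=1 G2=G3&G2=1&0=0 G3=G3|G1=1|1=1 -> 1101
Step 4: G0=(1+1>=2)=1 G1=NOT G0=NOT 1=0 G2=G3&G2=1&0=0 G3=G3|G1=1|1=1 -> 1001
Step 5: G0=(0+1>=2)=0 G1=NOT G0=NOT 1=0 G2=G3&G2=1&0=0 G3=G3|G1=1|0=1 -> 0001
Step 6: G0=(0+1>=2)=0 G1=NOT G0=NOT 0=1 G2=G3&G2=1&0=0 G3=G3|G1=1|0=1 -> 0101
Cycle of length 4 starting at step 2 -> no fixed point

Answer: cycle 4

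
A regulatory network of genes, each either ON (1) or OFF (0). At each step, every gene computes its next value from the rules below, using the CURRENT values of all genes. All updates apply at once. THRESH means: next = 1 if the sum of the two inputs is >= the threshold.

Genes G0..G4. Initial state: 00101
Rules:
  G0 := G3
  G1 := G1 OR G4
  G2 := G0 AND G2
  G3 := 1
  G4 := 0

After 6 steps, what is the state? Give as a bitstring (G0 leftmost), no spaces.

Step 1: G0=G3=0 G1=G1|G4=0|1=1 G2=G0&G2=0&1=0 G3=1(const) G4=0(const) -> 01010
Step 2: G0=G3=1 G1=G1|G4=1|0=1 G2=G0&G2=0&0=0 G3=1(const) G4=0(const) -> 11010
Step 3: G0=G3=1 G1=G1|G4=1|0=1 G2=G0&G2=1&0=0 G3=1(const) G4=0(const) -> 11010
Step 4: G0=G3=1 G1=G1|G4=1|0=1 G2=G0&G2=1&0=0 G3=1(const) G4=0(const) -> 11010
Step 5: G0=G3=1 G1=G1|G4=1|0=1 G2=G0&G2=1&0=0 G3=1(const) G4=0(const) -> 11010
Step 6: G0=G3=1 G1=G1|G4=1|0=1 G2=G0&G2=1&0=0 G3=1(const) G4=0(const) -> 11010

11010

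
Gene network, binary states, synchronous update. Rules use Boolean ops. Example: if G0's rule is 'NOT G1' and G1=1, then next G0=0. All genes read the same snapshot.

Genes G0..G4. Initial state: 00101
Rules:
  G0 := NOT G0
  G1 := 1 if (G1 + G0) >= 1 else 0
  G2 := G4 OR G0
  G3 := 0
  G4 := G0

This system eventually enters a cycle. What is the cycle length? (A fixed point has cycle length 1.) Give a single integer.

Answer: 2

Derivation:
Step 0: 00101
Step 1: G0=NOT G0=NOT 0=1 G1=(0+0>=1)=0 G2=G4|G0=1|0=1 G3=0(const) G4=G0=0 -> 10100
Step 2: G0=NOT G0=NOT 1=0 G1=(0+1>=1)=1 G2=G4|G0=0|1=1 G3=0(const) G4=G0=1 -> 01101
Step 3: G0=NOT G0=NOT 0=1 G1=(1+0>=1)=1 G2=G4|G0=1|0=1 G3=0(const) G4=G0=0 -> 11100
Step 4: G0=NOT G0=NOT 1=0 G1=(1+1>=1)=1 G2=G4|G0=0|1=1 G3=0(const) G4=G0=1 -> 01101
State from step 4 equals state from step 2 -> cycle length 2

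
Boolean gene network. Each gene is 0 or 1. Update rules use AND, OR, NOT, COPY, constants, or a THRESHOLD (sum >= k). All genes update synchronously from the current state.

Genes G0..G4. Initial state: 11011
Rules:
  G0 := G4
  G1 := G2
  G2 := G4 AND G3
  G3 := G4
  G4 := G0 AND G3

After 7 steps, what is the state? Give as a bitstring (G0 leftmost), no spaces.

Step 1: G0=G4=1 G1=G2=0 G2=G4&G3=1&1=1 G3=G4=1 G4=G0&G3=1&1=1 -> 10111
Step 2: G0=G4=1 G1=G2=1 G2=G4&G3=1&1=1 G3=G4=1 G4=G0&G3=1&1=1 -> 11111
Step 3: G0=G4=1 G1=G2=1 G2=G4&G3=1&1=1 G3=G4=1 G4=G0&G3=1&1=1 -> 11111
Step 4: G0=G4=1 G1=G2=1 G2=G4&G3=1&1=1 G3=G4=1 G4=G0&G3=1&1=1 -> 11111
Step 5: G0=G4=1 G1=G2=1 G2=G4&G3=1&1=1 G3=G4=1 G4=G0&G3=1&1=1 -> 11111
Step 6: G0=G4=1 G1=G2=1 G2=G4&G3=1&1=1 G3=G4=1 G4=G0&G3=1&1=1 -> 11111
Step 7: G0=G4=1 G1=G2=1 G2=G4&G3=1&1=1 G3=G4=1 G4=G0&G3=1&1=1 -> 11111

11111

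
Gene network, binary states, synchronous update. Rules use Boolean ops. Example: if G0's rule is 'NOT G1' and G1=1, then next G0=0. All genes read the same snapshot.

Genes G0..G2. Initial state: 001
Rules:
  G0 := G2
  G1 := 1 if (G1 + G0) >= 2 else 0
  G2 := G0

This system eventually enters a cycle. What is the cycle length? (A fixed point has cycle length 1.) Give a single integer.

Answer: 2

Derivation:
Step 0: 001
Step 1: G0=G2=1 G1=(0+0>=2)=0 G2=G0=0 -> 100
Step 2: G0=G2=0 G1=(0+1>=2)=0 G2=G0=1 -> 001
State from step 2 equals state from step 0 -> cycle length 2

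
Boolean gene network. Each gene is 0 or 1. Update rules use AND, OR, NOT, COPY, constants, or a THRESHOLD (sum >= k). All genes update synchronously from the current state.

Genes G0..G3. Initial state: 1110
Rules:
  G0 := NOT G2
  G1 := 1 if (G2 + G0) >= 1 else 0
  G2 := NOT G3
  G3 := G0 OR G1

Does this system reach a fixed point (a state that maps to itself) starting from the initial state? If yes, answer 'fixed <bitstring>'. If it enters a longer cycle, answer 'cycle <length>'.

Answer: fixed 1101

Derivation:
Step 0: 1110
Step 1: G0=NOT G2=NOT 1=0 G1=(1+1>=1)=1 G2=NOT G3=NOT 0=1 G3=G0|G1=1|1=1 -> 0111
Step 2: G0=NOT G2=NOT 1=0 G1=(1+0>=1)=1 G2=NOT G3=NOT 1=0 G3=G0|G1=0|1=1 -> 0101
Step 3: G0=NOT G2=NOT 0=1 G1=(0+0>=1)=0 G2=NOT G3=NOT 1=0 G3=G0|G1=0|1=1 -> 1001
Step 4: G0=NOT G2=NOT 0=1 G1=(0+1>=1)=1 G2=NOT G3=NOT 1=0 G3=G0|G1=1|0=1 -> 1101
Step 5: G0=NOT G2=NOT 0=1 G1=(0+1>=1)=1 G2=NOT G3=NOT 1=0 G3=G0|G1=1|1=1 -> 1101
Fixed point reached at step 4: 1101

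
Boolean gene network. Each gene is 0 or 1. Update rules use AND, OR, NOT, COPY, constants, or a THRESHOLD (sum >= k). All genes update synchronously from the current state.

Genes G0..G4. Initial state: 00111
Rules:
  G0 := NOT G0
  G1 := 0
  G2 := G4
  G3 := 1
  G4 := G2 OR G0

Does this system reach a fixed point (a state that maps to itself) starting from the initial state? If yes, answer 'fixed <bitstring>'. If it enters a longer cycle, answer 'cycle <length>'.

Step 0: 00111
Step 1: G0=NOT G0=NOT 0=1 G1=0(const) G2=G4=1 G3=1(const) G4=G2|G0=1|0=1 -> 10111
Step 2: G0=NOT G0=NOT 1=0 G1=0(const) G2=G4=1 G3=1(const) G4=G2|G0=1|1=1 -> 00111
Cycle of length 2 starting at step 0 -> no fixed point

Answer: cycle 2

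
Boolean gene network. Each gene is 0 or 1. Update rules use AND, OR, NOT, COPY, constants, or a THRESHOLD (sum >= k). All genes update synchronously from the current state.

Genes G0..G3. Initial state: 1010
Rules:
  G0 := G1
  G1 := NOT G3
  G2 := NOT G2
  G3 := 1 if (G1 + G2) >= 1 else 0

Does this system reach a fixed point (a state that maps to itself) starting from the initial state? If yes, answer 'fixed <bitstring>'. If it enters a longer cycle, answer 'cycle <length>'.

Answer: cycle 4

Derivation:
Step 0: 1010
Step 1: G0=G1=0 G1=NOT G3=NOT 0=1 G2=NOT G2=NOT 1=0 G3=(0+1>=1)=1 -> 0101
Step 2: G0=G1=1 G1=NOT G3=NOT 1=0 G2=NOT G2=NOT 0=1 G3=(1+0>=1)=1 -> 1011
Step 3: G0=G1=0 G1=NOT G3=NOT 1=0 G2=NOT G2=NOT 1=0 G3=(0+1>=1)=1 -> 0001
Step 4: G0=G1=0 G1=NOT G3=NOT 1=0 G2=NOT G2=NOT 0=1 G3=(0+0>=1)=0 -> 0010
Step 5: G0=G1=0 G1=NOT G3=NOT 0=1 G2=NOT G2=NOT 1=0 G3=(0+1>=1)=1 -> 0101
Cycle of length 4 starting at step 1 -> no fixed point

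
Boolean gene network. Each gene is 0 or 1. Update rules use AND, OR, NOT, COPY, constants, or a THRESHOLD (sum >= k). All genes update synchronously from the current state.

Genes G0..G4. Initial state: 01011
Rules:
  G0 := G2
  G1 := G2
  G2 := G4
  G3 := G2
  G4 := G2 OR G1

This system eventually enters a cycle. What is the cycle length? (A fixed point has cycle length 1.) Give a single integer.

Step 0: 01011
Step 1: G0=G2=0 G1=G2=0 G2=G4=1 G3=G2=0 G4=G2|G1=0|1=1 -> 00101
Step 2: G0=G2=1 G1=G2=1 G2=G4=1 G3=G2=1 G4=G2|G1=1|0=1 -> 11111
Step 3: G0=G2=1 G1=G2=1 G2=G4=1 G3=G2=1 G4=G2|G1=1|1=1 -> 11111
State from step 3 equals state from step 2 -> cycle length 1

Answer: 1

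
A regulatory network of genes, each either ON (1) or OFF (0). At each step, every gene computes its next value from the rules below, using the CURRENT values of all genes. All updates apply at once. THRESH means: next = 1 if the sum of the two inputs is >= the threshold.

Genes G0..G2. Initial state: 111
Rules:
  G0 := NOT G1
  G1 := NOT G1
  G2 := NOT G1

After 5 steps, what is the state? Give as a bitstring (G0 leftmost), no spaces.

Step 1: G0=NOT G1=NOT 1=0 G1=NOT G1=NOT 1=0 G2=NOT G1=NOT 1=0 -> 000
Step 2: G0=NOT G1=NOT 0=1 G1=NOT G1=NOT 0=1 G2=NOT G1=NOT 0=1 -> 111
Step 3: G0=NOT G1=NOT 1=0 G1=NOT G1=NOT 1=0 G2=NOT G1=NOT 1=0 -> 000
Step 4: G0=NOT G1=NOT 0=1 G1=NOT G1=NOT 0=1 G2=NOT G1=NOT 0=1 -> 111
Step 5: G0=NOT G1=NOT 1=0 G1=NOT G1=NOT 1=0 G2=NOT G1=NOT 1=0 -> 000

000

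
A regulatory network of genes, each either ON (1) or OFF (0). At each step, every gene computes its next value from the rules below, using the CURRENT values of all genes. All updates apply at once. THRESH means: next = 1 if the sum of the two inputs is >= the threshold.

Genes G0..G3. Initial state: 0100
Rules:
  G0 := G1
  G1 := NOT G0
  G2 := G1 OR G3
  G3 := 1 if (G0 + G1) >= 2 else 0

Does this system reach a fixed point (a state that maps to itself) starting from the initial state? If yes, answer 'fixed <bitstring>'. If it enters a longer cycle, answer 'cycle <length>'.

Answer: cycle 4

Derivation:
Step 0: 0100
Step 1: G0=G1=1 G1=NOT G0=NOT 0=1 G2=G1|G3=1|0=1 G3=(0+1>=2)=0 -> 1110
Step 2: G0=G1=1 G1=NOT G0=NOT 1=0 G2=G1|G3=1|0=1 G3=(1+1>=2)=1 -> 1011
Step 3: G0=G1=0 G1=NOT G0=NOT 1=0 G2=G1|G3=0|1=1 G3=(1+0>=2)=0 -> 0010
Step 4: G0=G1=0 G1=NOT G0=NOT 0=1 G2=G1|G3=0|0=0 G3=(0+0>=2)=0 -> 0100
Cycle of length 4 starting at step 0 -> no fixed point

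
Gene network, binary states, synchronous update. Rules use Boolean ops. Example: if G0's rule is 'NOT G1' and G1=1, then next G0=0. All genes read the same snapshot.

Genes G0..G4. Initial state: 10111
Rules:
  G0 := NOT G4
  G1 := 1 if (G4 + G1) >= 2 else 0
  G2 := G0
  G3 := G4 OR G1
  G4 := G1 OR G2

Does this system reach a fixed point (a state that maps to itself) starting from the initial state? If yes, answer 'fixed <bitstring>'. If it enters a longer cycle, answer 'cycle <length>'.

Step 0: 10111
Step 1: G0=NOT G4=NOT 1=0 G1=(1+0>=2)=0 G2=G0=1 G3=G4|G1=1|0=1 G4=G1|G2=0|1=1 -> 00111
Step 2: G0=NOT G4=NOT 1=0 G1=(1+0>=2)=0 G2=G0=0 G3=G4|G1=1|0=1 G4=G1|G2=0|1=1 -> 00011
Step 3: G0=NOT G4=NOT 1=0 G1=(1+0>=2)=0 G2=G0=0 G3=G4|G1=1|0=1 G4=G1|G2=0|0=0 -> 00010
Step 4: G0=NOT G4=NOT 0=1 G1=(0+0>=2)=0 G2=G0=0 G3=G4|G1=0|0=0 G4=G1|G2=0|0=0 -> 10000
Step 5: G0=NOT G4=NOT 0=1 G1=(0+0>=2)=0 G2=G0=1 G3=G4|G1=0|0=0 G4=G1|G2=0|0=0 -> 10100
Step 6: G0=NOT G4=NOT 0=1 G1=(0+0>=2)=0 G2=G0=1 G3=G4|G1=0|0=0 G4=G1|G2=0|1=1 -> 10101
Step 7: G0=NOT G4=NOT 1=0 G1=(1+0>=2)=0 G2=G0=1 G3=G4|G1=1|0=1 G4=G1|G2=0|1=1 -> 00111
Cycle of length 6 starting at step 1 -> no fixed point

Answer: cycle 6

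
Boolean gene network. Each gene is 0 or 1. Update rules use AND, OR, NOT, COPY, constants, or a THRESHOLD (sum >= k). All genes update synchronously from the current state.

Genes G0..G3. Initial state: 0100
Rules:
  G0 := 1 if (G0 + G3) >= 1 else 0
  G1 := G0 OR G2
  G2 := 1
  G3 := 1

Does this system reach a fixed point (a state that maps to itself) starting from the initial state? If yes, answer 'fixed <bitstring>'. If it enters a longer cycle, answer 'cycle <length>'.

Answer: fixed 1111

Derivation:
Step 0: 0100
Step 1: G0=(0+0>=1)=0 G1=G0|G2=0|0=0 G2=1(const) G3=1(const) -> 0011
Step 2: G0=(0+1>=1)=1 G1=G0|G2=0|1=1 G2=1(const) G3=1(const) -> 1111
Step 3: G0=(1+1>=1)=1 G1=G0|G2=1|1=1 G2=1(const) G3=1(const) -> 1111
Fixed point reached at step 2: 1111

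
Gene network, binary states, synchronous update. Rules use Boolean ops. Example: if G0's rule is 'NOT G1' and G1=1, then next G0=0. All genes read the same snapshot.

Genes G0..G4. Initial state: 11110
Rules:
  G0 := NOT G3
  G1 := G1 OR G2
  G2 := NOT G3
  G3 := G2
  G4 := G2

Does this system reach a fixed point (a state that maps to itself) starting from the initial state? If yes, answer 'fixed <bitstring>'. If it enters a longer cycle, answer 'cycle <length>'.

Answer: cycle 4

Derivation:
Step 0: 11110
Step 1: G0=NOT G3=NOT 1=0 G1=G1|G2=1|1=1 G2=NOT G3=NOT 1=0 G3=G2=1 G4=G2=1 -> 01011
Step 2: G0=NOT G3=NOT 1=0 G1=G1|G2=1|0=1 G2=NOT G3=NOT 1=0 G3=G2=0 G4=G2=0 -> 01000
Step 3: G0=NOT G3=NOT 0=1 G1=G1|G2=1|0=1 G2=NOT G3=NOT 0=1 G3=G2=0 G4=G2=0 -> 11100
Step 4: G0=NOT G3=NOT 0=1 G1=G1|G2=1|1=1 G2=NOT G3=NOT 0=1 G3=G2=1 G4=G2=1 -> 11111
Step 5: G0=NOT G3=NOT 1=0 G1=G1|G2=1|1=1 G2=NOT G3=NOT 1=0 G3=G2=1 G4=G2=1 -> 01011
Cycle of length 4 starting at step 1 -> no fixed point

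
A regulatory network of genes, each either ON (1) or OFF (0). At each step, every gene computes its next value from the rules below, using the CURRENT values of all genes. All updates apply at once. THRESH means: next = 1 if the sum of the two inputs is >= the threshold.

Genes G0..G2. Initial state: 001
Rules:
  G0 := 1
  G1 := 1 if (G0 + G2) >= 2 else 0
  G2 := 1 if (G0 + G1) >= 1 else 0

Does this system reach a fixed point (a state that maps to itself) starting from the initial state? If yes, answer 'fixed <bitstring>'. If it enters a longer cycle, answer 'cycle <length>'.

Step 0: 001
Step 1: G0=1(const) G1=(0+1>=2)=0 G2=(0+0>=1)=0 -> 100
Step 2: G0=1(const) G1=(1+0>=2)=0 G2=(1+0>=1)=1 -> 101
Step 3: G0=1(const) G1=(1+1>=2)=1 G2=(1+0>=1)=1 -> 111
Step 4: G0=1(const) G1=(1+1>=2)=1 G2=(1+1>=1)=1 -> 111
Fixed point reached at step 3: 111

Answer: fixed 111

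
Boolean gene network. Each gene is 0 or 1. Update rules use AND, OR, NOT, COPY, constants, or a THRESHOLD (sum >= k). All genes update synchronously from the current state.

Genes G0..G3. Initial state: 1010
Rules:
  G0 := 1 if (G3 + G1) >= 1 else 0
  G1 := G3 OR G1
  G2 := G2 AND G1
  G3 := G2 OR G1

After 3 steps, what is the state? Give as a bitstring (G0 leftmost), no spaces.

Step 1: G0=(0+0>=1)=0 G1=G3|G1=0|0=0 G2=G2&G1=1&0=0 G3=G2|G1=1|0=1 -> 0001
Step 2: G0=(1+0>=1)=1 G1=G3|G1=1|0=1 G2=G2&G1=0&0=0 G3=G2|G1=0|0=0 -> 1100
Step 3: G0=(0+1>=1)=1 G1=G3|G1=0|1=1 G2=G2&G1=0&1=0 G3=G2|G1=0|1=1 -> 1101

1101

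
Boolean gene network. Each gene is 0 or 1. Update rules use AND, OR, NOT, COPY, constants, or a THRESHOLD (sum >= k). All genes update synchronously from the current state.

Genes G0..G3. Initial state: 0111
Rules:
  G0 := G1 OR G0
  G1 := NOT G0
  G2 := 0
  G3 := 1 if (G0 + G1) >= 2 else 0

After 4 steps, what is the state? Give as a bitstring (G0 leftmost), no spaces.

Step 1: G0=G1|G0=1|0=1 G1=NOT G0=NOT 0=1 G2=0(const) G3=(0+1>=2)=0 -> 1100
Step 2: G0=G1|G0=1|1=1 G1=NOT G0=NOT 1=0 G2=0(const) G3=(1+1>=2)=1 -> 1001
Step 3: G0=G1|G0=0|1=1 G1=NOT G0=NOT 1=0 G2=0(const) G3=(1+0>=2)=0 -> 1000
Step 4: G0=G1|G0=0|1=1 G1=NOT G0=NOT 1=0 G2=0(const) G3=(1+0>=2)=0 -> 1000

1000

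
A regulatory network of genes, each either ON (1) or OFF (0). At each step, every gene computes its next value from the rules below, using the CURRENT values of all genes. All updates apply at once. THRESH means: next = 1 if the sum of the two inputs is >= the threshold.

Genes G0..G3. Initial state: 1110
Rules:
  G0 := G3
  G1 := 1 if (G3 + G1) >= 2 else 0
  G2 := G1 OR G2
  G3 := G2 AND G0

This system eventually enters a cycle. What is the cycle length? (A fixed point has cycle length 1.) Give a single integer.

Step 0: 1110
Step 1: G0=G3=0 G1=(0+1>=2)=0 G2=G1|G2=1|1=1 G3=G2&G0=1&1=1 -> 0011
Step 2: G0=G3=1 G1=(1+0>=2)=0 G2=G1|G2=0|1=1 G3=G2&G0=1&0=0 -> 1010
Step 3: G0=G3=0 G1=(0+0>=2)=0 G2=G1|G2=0|1=1 G3=G2&G0=1&1=1 -> 0011
State from step 3 equals state from step 1 -> cycle length 2

Answer: 2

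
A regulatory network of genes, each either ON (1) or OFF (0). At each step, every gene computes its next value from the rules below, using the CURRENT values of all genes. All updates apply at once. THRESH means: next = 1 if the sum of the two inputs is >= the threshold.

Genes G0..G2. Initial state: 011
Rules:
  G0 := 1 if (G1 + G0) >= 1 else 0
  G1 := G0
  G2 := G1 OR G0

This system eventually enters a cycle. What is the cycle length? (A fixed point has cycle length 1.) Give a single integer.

Step 0: 011
Step 1: G0=(1+0>=1)=1 G1=G0=0 G2=G1|G0=1|0=1 -> 101
Step 2: G0=(0+1>=1)=1 G1=G0=1 G2=G1|G0=0|1=1 -> 111
Step 3: G0=(1+1>=1)=1 G1=G0=1 G2=G1|G0=1|1=1 -> 111
State from step 3 equals state from step 2 -> cycle length 1

Answer: 1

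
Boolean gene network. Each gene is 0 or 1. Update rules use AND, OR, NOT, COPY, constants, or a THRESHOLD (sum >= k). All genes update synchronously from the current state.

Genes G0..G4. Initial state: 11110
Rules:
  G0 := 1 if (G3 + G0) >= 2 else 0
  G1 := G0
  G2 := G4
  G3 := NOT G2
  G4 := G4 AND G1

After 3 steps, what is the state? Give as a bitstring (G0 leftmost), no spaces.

Step 1: G0=(1+1>=2)=1 G1=G0=1 G2=G4=0 G3=NOT G2=NOT 1=0 G4=G4&G1=0&1=0 -> 11000
Step 2: G0=(0+1>=2)=0 G1=G0=1 G2=G4=0 G3=NOT G2=NOT 0=1 G4=G4&G1=0&1=0 -> 01010
Step 3: G0=(1+0>=2)=0 G1=G0=0 G2=G4=0 G3=NOT G2=NOT 0=1 G4=G4&G1=0&1=0 -> 00010

00010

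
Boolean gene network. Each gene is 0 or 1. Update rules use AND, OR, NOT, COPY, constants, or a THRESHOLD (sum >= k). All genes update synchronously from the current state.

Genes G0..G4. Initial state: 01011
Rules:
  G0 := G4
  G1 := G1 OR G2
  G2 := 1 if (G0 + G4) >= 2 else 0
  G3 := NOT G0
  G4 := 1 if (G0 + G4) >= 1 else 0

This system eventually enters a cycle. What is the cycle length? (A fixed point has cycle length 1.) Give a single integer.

Answer: 1

Derivation:
Step 0: 01011
Step 1: G0=G4=1 G1=G1|G2=1|0=1 G2=(0+1>=2)=0 G3=NOT G0=NOT 0=1 G4=(0+1>=1)=1 -> 11011
Step 2: G0=G4=1 G1=G1|G2=1|0=1 G2=(1+1>=2)=1 G3=NOT G0=NOT 1=0 G4=(1+1>=1)=1 -> 11101
Step 3: G0=G4=1 G1=G1|G2=1|1=1 G2=(1+1>=2)=1 G3=NOT G0=NOT 1=0 G4=(1+1>=1)=1 -> 11101
State from step 3 equals state from step 2 -> cycle length 1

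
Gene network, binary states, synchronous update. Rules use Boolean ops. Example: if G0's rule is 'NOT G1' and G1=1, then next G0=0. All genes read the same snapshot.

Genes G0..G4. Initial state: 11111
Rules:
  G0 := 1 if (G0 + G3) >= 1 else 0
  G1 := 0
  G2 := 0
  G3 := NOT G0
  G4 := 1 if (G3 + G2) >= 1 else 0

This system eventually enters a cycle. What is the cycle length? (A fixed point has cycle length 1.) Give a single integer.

Step 0: 11111
Step 1: G0=(1+1>=1)=1 G1=0(const) G2=0(const) G3=NOT G0=NOT 1=0 G4=(1+1>=1)=1 -> 10001
Step 2: G0=(1+0>=1)=1 G1=0(const) G2=0(const) G3=NOT G0=NOT 1=0 G4=(0+0>=1)=0 -> 10000
Step 3: G0=(1+0>=1)=1 G1=0(const) G2=0(const) G3=NOT G0=NOT 1=0 G4=(0+0>=1)=0 -> 10000
State from step 3 equals state from step 2 -> cycle length 1

Answer: 1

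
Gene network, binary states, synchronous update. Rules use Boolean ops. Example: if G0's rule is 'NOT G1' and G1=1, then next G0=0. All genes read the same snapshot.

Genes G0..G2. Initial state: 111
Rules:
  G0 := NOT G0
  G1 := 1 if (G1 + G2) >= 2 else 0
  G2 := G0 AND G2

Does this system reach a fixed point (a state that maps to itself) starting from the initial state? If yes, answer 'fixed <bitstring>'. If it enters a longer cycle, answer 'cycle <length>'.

Answer: cycle 2

Derivation:
Step 0: 111
Step 1: G0=NOT G0=NOT 1=0 G1=(1+1>=2)=1 G2=G0&G2=1&1=1 -> 011
Step 2: G0=NOT G0=NOT 0=1 G1=(1+1>=2)=1 G2=G0&G2=0&1=0 -> 110
Step 3: G0=NOT G0=NOT 1=0 G1=(1+0>=2)=0 G2=G0&G2=1&0=0 -> 000
Step 4: G0=NOT G0=NOT 0=1 G1=(0+0>=2)=0 G2=G0&G2=0&0=0 -> 100
Step 5: G0=NOT G0=NOT 1=0 G1=(0+0>=2)=0 G2=G0&G2=1&0=0 -> 000
Cycle of length 2 starting at step 3 -> no fixed point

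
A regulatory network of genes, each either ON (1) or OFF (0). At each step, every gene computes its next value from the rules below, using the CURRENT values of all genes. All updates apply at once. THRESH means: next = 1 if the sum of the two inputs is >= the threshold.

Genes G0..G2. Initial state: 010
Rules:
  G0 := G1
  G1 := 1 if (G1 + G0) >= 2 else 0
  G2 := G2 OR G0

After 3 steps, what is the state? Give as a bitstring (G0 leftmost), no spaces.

Step 1: G0=G1=1 G1=(1+0>=2)=0 G2=G2|G0=0|0=0 -> 100
Step 2: G0=G1=0 G1=(0+1>=2)=0 G2=G2|G0=0|1=1 -> 001
Step 3: G0=G1=0 G1=(0+0>=2)=0 G2=G2|G0=1|0=1 -> 001

001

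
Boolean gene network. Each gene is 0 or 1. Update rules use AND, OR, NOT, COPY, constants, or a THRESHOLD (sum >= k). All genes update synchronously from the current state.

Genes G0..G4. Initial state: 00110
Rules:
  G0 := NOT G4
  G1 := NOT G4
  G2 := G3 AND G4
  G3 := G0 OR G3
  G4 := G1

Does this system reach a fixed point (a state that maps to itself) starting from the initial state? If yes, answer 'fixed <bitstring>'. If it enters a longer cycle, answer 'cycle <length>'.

Step 0: 00110
Step 1: G0=NOT G4=NOT 0=1 G1=NOT G4=NOT 0=1 G2=G3&G4=1&0=0 G3=G0|G3=0|1=1 G4=G1=0 -> 11010
Step 2: G0=NOT G4=NOT 0=1 G1=NOT G4=NOT 0=1 G2=G3&G4=1&0=0 G3=G0|G3=1|1=1 G4=G1=1 -> 11011
Step 3: G0=NOT G4=NOT 1=0 G1=NOT G4=NOT 1=0 G2=G3&G4=1&1=1 G3=G0|G3=1|1=1 G4=G1=1 -> 00111
Step 4: G0=NOT G4=NOT 1=0 G1=NOT G4=NOT 1=0 G2=G3&G4=1&1=1 G3=G0|G3=0|1=1 G4=G1=0 -> 00110
Cycle of length 4 starting at step 0 -> no fixed point

Answer: cycle 4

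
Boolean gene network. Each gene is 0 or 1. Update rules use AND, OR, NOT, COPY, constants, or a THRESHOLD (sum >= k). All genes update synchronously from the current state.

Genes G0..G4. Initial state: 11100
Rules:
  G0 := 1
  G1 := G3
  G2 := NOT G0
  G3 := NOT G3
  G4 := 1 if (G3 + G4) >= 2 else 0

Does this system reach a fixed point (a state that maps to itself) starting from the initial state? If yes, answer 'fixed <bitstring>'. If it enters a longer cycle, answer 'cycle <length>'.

Step 0: 11100
Step 1: G0=1(const) G1=G3=0 G2=NOT G0=NOT 1=0 G3=NOT G3=NOT 0=1 G4=(0+0>=2)=0 -> 10010
Step 2: G0=1(const) G1=G3=1 G2=NOT G0=NOT 1=0 G3=NOT G3=NOT 1=0 G4=(1+0>=2)=0 -> 11000
Step 3: G0=1(const) G1=G3=0 G2=NOT G0=NOT 1=0 G3=NOT G3=NOT 0=1 G4=(0+0>=2)=0 -> 10010
Cycle of length 2 starting at step 1 -> no fixed point

Answer: cycle 2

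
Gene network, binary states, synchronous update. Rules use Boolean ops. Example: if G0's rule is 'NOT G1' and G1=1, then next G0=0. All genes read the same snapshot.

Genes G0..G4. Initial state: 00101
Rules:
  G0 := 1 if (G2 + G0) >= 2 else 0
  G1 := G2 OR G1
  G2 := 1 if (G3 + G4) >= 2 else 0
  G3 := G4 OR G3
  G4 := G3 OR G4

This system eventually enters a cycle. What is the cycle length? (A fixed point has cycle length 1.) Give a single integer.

Step 0: 00101
Step 1: G0=(1+0>=2)=0 G1=G2|G1=1|0=1 G2=(0+1>=2)=0 G3=G4|G3=1|0=1 G4=G3|G4=0|1=1 -> 01011
Step 2: G0=(0+0>=2)=0 G1=G2|G1=0|1=1 G2=(1+1>=2)=1 G3=G4|G3=1|1=1 G4=G3|G4=1|1=1 -> 01111
Step 3: G0=(1+0>=2)=0 G1=G2|G1=1|1=1 G2=(1+1>=2)=1 G3=G4|G3=1|1=1 G4=G3|G4=1|1=1 -> 01111
State from step 3 equals state from step 2 -> cycle length 1

Answer: 1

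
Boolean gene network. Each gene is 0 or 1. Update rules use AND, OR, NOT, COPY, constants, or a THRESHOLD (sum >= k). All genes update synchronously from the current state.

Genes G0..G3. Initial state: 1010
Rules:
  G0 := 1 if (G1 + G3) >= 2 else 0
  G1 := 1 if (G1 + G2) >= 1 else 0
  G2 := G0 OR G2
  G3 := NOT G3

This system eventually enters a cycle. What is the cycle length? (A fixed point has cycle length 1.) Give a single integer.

Step 0: 1010
Step 1: G0=(0+0>=2)=0 G1=(0+1>=1)=1 G2=G0|G2=1|1=1 G3=NOT G3=NOT 0=1 -> 0111
Step 2: G0=(1+1>=2)=1 G1=(1+1>=1)=1 G2=G0|G2=0|1=1 G3=NOT G3=NOT 1=0 -> 1110
Step 3: G0=(1+0>=2)=0 G1=(1+1>=1)=1 G2=G0|G2=1|1=1 G3=NOT G3=NOT 0=1 -> 0111
State from step 3 equals state from step 1 -> cycle length 2

Answer: 2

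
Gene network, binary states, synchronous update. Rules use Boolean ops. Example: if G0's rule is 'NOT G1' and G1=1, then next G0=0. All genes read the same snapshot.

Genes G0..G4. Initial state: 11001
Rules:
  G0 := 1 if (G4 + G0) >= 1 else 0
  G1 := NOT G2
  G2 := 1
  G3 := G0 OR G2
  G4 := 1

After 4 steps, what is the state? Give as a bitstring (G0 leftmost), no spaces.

Step 1: G0=(1+1>=1)=1 G1=NOT G2=NOT 0=1 G2=1(const) G3=G0|G2=1|0=1 G4=1(const) -> 11111
Step 2: G0=(1+1>=1)=1 G1=NOT G2=NOT 1=0 G2=1(const) G3=G0|G2=1|1=1 G4=1(const) -> 10111
Step 3: G0=(1+1>=1)=1 G1=NOT G2=NOT 1=0 G2=1(const) G3=G0|G2=1|1=1 G4=1(const) -> 10111
Step 4: G0=(1+1>=1)=1 G1=NOT G2=NOT 1=0 G2=1(const) G3=G0|G2=1|1=1 G4=1(const) -> 10111

10111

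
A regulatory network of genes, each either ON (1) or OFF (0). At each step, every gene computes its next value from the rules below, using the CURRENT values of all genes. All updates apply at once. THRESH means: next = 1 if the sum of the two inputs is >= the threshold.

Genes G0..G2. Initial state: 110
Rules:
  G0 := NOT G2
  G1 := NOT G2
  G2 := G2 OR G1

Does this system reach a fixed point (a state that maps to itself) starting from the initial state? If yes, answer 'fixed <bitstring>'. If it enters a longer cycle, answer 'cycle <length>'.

Step 0: 110
Step 1: G0=NOT G2=NOT 0=1 G1=NOT G2=NOT 0=1 G2=G2|G1=0|1=1 -> 111
Step 2: G0=NOT G2=NOT 1=0 G1=NOT G2=NOT 1=0 G2=G2|G1=1|1=1 -> 001
Step 3: G0=NOT G2=NOT 1=0 G1=NOT G2=NOT 1=0 G2=G2|G1=1|0=1 -> 001
Fixed point reached at step 2: 001

Answer: fixed 001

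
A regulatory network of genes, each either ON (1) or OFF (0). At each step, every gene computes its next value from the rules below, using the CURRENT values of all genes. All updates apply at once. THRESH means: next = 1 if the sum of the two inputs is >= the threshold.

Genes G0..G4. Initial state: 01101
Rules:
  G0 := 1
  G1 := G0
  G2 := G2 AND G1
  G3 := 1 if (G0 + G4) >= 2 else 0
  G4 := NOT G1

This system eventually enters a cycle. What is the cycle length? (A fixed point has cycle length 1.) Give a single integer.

Answer: 1

Derivation:
Step 0: 01101
Step 1: G0=1(const) G1=G0=0 G2=G2&G1=1&1=1 G3=(0+1>=2)=0 G4=NOT G1=NOT 1=0 -> 10100
Step 2: G0=1(const) G1=G0=1 G2=G2&G1=1&0=0 G3=(1+0>=2)=0 G4=NOT G1=NOT 0=1 -> 11001
Step 3: G0=1(const) G1=G0=1 G2=G2&G1=0&1=0 G3=(1+1>=2)=1 G4=NOT G1=NOT 1=0 -> 11010
Step 4: G0=1(const) G1=G0=1 G2=G2&G1=0&1=0 G3=(1+0>=2)=0 G4=NOT G1=NOT 1=0 -> 11000
Step 5: G0=1(const) G1=G0=1 G2=G2&G1=0&1=0 G3=(1+0>=2)=0 G4=NOT G1=NOT 1=0 -> 11000
State from step 5 equals state from step 4 -> cycle length 1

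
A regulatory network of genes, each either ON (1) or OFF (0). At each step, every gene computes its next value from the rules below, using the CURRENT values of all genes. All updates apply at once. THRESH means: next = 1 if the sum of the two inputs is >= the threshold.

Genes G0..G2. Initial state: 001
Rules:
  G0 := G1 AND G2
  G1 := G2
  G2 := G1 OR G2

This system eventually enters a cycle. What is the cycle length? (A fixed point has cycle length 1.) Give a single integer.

Step 0: 001
Step 1: G0=G1&G2=0&1=0 G1=G2=1 G2=G1|G2=0|1=1 -> 011
Step 2: G0=G1&G2=1&1=1 G1=G2=1 G2=G1|G2=1|1=1 -> 111
Step 3: G0=G1&G2=1&1=1 G1=G2=1 G2=G1|G2=1|1=1 -> 111
State from step 3 equals state from step 2 -> cycle length 1

Answer: 1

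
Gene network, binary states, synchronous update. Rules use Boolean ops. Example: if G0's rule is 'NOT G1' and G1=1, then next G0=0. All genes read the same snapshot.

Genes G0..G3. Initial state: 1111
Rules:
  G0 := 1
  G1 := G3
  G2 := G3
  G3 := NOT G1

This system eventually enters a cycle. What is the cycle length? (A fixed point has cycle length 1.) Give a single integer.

Step 0: 1111
Step 1: G0=1(const) G1=G3=1 G2=G3=1 G3=NOT G1=NOT 1=0 -> 1110
Step 2: G0=1(const) G1=G3=0 G2=G3=0 G3=NOT G1=NOT 1=0 -> 1000
Step 3: G0=1(const) G1=G3=0 G2=G3=0 G3=NOT G1=NOT 0=1 -> 1001
Step 4: G0=1(const) G1=G3=1 G2=G3=1 G3=NOT G1=NOT 0=1 -> 1111
State from step 4 equals state from step 0 -> cycle length 4

Answer: 4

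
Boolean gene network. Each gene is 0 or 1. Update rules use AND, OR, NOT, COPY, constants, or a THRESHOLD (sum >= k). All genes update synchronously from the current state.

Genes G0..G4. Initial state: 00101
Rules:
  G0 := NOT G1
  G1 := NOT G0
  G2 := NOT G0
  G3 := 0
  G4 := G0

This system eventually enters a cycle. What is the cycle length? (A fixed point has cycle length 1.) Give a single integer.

Step 0: 00101
Step 1: G0=NOT G1=NOT 0=1 G1=NOT G0=NOT 0=1 G2=NOT G0=NOT 0=1 G3=0(const) G4=G0=0 -> 11100
Step 2: G0=NOT G1=NOT 1=0 G1=NOT G0=NOT 1=0 G2=NOT G0=NOT 1=0 G3=0(const) G4=G0=1 -> 00001
Step 3: G0=NOT G1=NOT 0=1 G1=NOT G0=NOT 0=1 G2=NOT G0=NOT 0=1 G3=0(const) G4=G0=0 -> 11100
State from step 3 equals state from step 1 -> cycle length 2

Answer: 2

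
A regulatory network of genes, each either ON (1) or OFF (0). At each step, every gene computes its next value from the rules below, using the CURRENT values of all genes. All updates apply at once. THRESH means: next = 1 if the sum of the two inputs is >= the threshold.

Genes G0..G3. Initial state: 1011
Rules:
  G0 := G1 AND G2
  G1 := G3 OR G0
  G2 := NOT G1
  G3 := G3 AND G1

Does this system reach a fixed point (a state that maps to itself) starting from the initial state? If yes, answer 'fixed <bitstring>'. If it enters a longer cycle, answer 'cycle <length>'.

Step 0: 1011
Step 1: G0=G1&G2=0&1=0 G1=G3|G0=1|1=1 G2=NOT G1=NOT 0=1 G3=G3&G1=1&0=0 -> 0110
Step 2: G0=G1&G2=1&1=1 G1=G3|G0=0|0=0 G2=NOT G1=NOT 1=0 G3=G3&G1=0&1=0 -> 1000
Step 3: G0=G1&G2=0&0=0 G1=G3|G0=0|1=1 G2=NOT G1=NOT 0=1 G3=G3&G1=0&0=0 -> 0110
Cycle of length 2 starting at step 1 -> no fixed point

Answer: cycle 2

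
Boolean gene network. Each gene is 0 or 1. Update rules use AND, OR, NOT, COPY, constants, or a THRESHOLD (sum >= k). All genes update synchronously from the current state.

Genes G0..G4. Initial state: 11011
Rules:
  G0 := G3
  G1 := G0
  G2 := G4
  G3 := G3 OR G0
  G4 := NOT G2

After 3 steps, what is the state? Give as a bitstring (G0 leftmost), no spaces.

Step 1: G0=G3=1 G1=G0=1 G2=G4=1 G3=G3|G0=1|1=1 G4=NOT G2=NOT 0=1 -> 11111
Step 2: G0=G3=1 G1=G0=1 G2=G4=1 G3=G3|G0=1|1=1 G4=NOT G2=NOT 1=0 -> 11110
Step 3: G0=G3=1 G1=G0=1 G2=G4=0 G3=G3|G0=1|1=1 G4=NOT G2=NOT 1=0 -> 11010

11010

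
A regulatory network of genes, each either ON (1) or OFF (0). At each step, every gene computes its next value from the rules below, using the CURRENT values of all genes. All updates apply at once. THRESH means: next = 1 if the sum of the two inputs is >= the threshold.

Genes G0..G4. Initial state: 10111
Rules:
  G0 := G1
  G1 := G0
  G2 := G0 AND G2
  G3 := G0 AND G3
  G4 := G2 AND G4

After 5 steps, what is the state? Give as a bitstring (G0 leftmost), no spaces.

Step 1: G0=G1=0 G1=G0=1 G2=G0&G2=1&1=1 G3=G0&G3=1&1=1 G4=G2&G4=1&1=1 -> 01111
Step 2: G0=G1=1 G1=G0=0 G2=G0&G2=0&1=0 G3=G0&G3=0&1=0 G4=G2&G4=1&1=1 -> 10001
Step 3: G0=G1=0 G1=G0=1 G2=G0&G2=1&0=0 G3=G0&G3=1&0=0 G4=G2&G4=0&1=0 -> 01000
Step 4: G0=G1=1 G1=G0=0 G2=G0&G2=0&0=0 G3=G0&G3=0&0=0 G4=G2&G4=0&0=0 -> 10000
Step 5: G0=G1=0 G1=G0=1 G2=G0&G2=1&0=0 G3=G0&G3=1&0=0 G4=G2&G4=0&0=0 -> 01000

01000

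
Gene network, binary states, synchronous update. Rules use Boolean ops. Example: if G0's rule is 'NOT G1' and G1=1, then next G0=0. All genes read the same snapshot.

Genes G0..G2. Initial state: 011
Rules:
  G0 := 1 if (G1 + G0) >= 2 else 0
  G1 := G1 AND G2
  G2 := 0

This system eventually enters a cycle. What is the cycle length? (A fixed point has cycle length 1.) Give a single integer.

Answer: 1

Derivation:
Step 0: 011
Step 1: G0=(1+0>=2)=0 G1=G1&G2=1&1=1 G2=0(const) -> 010
Step 2: G0=(1+0>=2)=0 G1=G1&G2=1&0=0 G2=0(const) -> 000
Step 3: G0=(0+0>=2)=0 G1=G1&G2=0&0=0 G2=0(const) -> 000
State from step 3 equals state from step 2 -> cycle length 1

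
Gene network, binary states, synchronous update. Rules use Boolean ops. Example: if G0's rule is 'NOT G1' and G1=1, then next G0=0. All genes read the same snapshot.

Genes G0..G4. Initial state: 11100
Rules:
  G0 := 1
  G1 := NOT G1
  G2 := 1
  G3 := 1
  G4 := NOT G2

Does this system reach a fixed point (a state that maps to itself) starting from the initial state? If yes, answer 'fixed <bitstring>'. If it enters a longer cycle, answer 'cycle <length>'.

Step 0: 11100
Step 1: G0=1(const) G1=NOT G1=NOT 1=0 G2=1(const) G3=1(const) G4=NOT G2=NOT 1=0 -> 10110
Step 2: G0=1(const) G1=NOT G1=NOT 0=1 G2=1(const) G3=1(const) G4=NOT G2=NOT 1=0 -> 11110
Step 3: G0=1(const) G1=NOT G1=NOT 1=0 G2=1(const) G3=1(const) G4=NOT G2=NOT 1=0 -> 10110
Cycle of length 2 starting at step 1 -> no fixed point

Answer: cycle 2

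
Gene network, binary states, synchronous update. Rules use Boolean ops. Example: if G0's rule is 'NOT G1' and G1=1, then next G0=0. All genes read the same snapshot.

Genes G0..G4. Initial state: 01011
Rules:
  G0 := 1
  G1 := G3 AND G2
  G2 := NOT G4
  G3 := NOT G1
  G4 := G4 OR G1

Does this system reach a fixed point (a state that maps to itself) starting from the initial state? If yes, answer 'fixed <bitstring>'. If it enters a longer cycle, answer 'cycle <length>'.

Answer: fixed 10011

Derivation:
Step 0: 01011
Step 1: G0=1(const) G1=G3&G2=1&0=0 G2=NOT G4=NOT 1=0 G3=NOT G1=NOT 1=0 G4=G4|G1=1|1=1 -> 10001
Step 2: G0=1(const) G1=G3&G2=0&0=0 G2=NOT G4=NOT 1=0 G3=NOT G1=NOT 0=1 G4=G4|G1=1|0=1 -> 10011
Step 3: G0=1(const) G1=G3&G2=1&0=0 G2=NOT G4=NOT 1=0 G3=NOT G1=NOT 0=1 G4=G4|G1=1|0=1 -> 10011
Fixed point reached at step 2: 10011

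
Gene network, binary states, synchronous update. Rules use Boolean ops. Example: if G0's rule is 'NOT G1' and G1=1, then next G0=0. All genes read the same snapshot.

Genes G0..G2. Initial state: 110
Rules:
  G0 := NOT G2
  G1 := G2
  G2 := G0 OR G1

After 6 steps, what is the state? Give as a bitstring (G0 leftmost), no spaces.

Step 1: G0=NOT G2=NOT 0=1 G1=G2=0 G2=G0|G1=1|1=1 -> 101
Step 2: G0=NOT G2=NOT 1=0 G1=G2=1 G2=G0|G1=1|0=1 -> 011
Step 3: G0=NOT G2=NOT 1=0 G1=G2=1 G2=G0|G1=0|1=1 -> 011
Step 4: G0=NOT G2=NOT 1=0 G1=G2=1 G2=G0|G1=0|1=1 -> 011
Step 5: G0=NOT G2=NOT 1=0 G1=G2=1 G2=G0|G1=0|1=1 -> 011
Step 6: G0=NOT G2=NOT 1=0 G1=G2=1 G2=G0|G1=0|1=1 -> 011

011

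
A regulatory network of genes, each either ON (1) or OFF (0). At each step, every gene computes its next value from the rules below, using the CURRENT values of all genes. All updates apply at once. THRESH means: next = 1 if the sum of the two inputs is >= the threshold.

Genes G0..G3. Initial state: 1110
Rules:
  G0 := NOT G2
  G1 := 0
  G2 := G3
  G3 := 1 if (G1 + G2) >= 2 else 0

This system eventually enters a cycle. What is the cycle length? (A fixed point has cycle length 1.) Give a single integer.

Step 0: 1110
Step 1: G0=NOT G2=NOT 1=0 G1=0(const) G2=G3=0 G3=(1+1>=2)=1 -> 0001
Step 2: G0=NOT G2=NOT 0=1 G1=0(const) G2=G3=1 G3=(0+0>=2)=0 -> 1010
Step 3: G0=NOT G2=NOT 1=0 G1=0(const) G2=G3=0 G3=(0+1>=2)=0 -> 0000
Step 4: G0=NOT G2=NOT 0=1 G1=0(const) G2=G3=0 G3=(0+0>=2)=0 -> 1000
Step 5: G0=NOT G2=NOT 0=1 G1=0(const) G2=G3=0 G3=(0+0>=2)=0 -> 1000
State from step 5 equals state from step 4 -> cycle length 1

Answer: 1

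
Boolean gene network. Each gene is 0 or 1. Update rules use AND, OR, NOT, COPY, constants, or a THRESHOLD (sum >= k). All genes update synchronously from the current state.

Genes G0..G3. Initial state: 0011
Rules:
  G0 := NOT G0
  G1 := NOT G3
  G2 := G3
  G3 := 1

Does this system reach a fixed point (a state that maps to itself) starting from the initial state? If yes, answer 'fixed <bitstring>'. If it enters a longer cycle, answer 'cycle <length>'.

Answer: cycle 2

Derivation:
Step 0: 0011
Step 1: G0=NOT G0=NOT 0=1 G1=NOT G3=NOT 1=0 G2=G3=1 G3=1(const) -> 1011
Step 2: G0=NOT G0=NOT 1=0 G1=NOT G3=NOT 1=0 G2=G3=1 G3=1(const) -> 0011
Cycle of length 2 starting at step 0 -> no fixed point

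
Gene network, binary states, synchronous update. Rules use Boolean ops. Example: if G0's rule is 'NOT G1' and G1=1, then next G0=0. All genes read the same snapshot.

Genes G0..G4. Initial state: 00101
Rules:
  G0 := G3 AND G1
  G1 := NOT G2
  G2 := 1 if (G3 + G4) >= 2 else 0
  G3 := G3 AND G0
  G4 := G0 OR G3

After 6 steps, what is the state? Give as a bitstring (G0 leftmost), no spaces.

Step 1: G0=G3&G1=0&0=0 G1=NOT G2=NOT 1=0 G2=(0+1>=2)=0 G3=G3&G0=0&0=0 G4=G0|G3=0|0=0 -> 00000
Step 2: G0=G3&G1=0&0=0 G1=NOT G2=NOT 0=1 G2=(0+0>=2)=0 G3=G3&G0=0&0=0 G4=G0|G3=0|0=0 -> 01000
Step 3: G0=G3&G1=0&1=0 G1=NOT G2=NOT 0=1 G2=(0+0>=2)=0 G3=G3&G0=0&0=0 G4=G0|G3=0|0=0 -> 01000
Step 4: G0=G3&G1=0&1=0 G1=NOT G2=NOT 0=1 G2=(0+0>=2)=0 G3=G3&G0=0&0=0 G4=G0|G3=0|0=0 -> 01000
Step 5: G0=G3&G1=0&1=0 G1=NOT G2=NOT 0=1 G2=(0+0>=2)=0 G3=G3&G0=0&0=0 G4=G0|G3=0|0=0 -> 01000
Step 6: G0=G3&G1=0&1=0 G1=NOT G2=NOT 0=1 G2=(0+0>=2)=0 G3=G3&G0=0&0=0 G4=G0|G3=0|0=0 -> 01000

01000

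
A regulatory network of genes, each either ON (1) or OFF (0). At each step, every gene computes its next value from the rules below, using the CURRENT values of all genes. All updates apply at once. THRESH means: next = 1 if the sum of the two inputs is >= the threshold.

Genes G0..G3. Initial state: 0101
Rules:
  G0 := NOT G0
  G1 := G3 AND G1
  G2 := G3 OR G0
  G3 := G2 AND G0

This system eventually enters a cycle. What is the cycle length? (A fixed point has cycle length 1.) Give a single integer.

Step 0: 0101
Step 1: G0=NOT G0=NOT 0=1 G1=G3&G1=1&1=1 G2=G3|G0=1|0=1 G3=G2&G0=0&0=0 -> 1110
Step 2: G0=NOT G0=NOT 1=0 G1=G3&G1=0&1=0 G2=G3|G0=0|1=1 G3=G2&G0=1&1=1 -> 0011
Step 3: G0=NOT G0=NOT 0=1 G1=G3&G1=1&0=0 G2=G3|G0=1|0=1 G3=G2&G0=1&0=0 -> 1010
Step 4: G0=NOT G0=NOT 1=0 G1=G3&G1=0&0=0 G2=G3|G0=0|1=1 G3=G2&G0=1&1=1 -> 0011
State from step 4 equals state from step 2 -> cycle length 2

Answer: 2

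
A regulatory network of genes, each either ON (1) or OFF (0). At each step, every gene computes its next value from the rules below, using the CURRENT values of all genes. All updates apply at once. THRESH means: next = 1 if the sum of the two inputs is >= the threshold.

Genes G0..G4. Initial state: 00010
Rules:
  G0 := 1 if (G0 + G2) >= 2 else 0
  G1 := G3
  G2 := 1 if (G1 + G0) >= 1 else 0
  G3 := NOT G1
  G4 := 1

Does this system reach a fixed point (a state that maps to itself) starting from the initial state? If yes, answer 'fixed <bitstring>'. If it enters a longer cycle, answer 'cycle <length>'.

Step 0: 00010
Step 1: G0=(0+0>=2)=0 G1=G3=1 G2=(0+0>=1)=0 G3=NOT G1=NOT 0=1 G4=1(const) -> 01011
Step 2: G0=(0+0>=2)=0 G1=G3=1 G2=(1+0>=1)=1 G3=NOT G1=NOT 1=0 G4=1(const) -> 01101
Step 3: G0=(0+1>=2)=0 G1=G3=0 G2=(1+0>=1)=1 G3=NOT G1=NOT 1=0 G4=1(const) -> 00101
Step 4: G0=(0+1>=2)=0 G1=G3=0 G2=(0+0>=1)=0 G3=NOT G1=NOT 0=1 G4=1(const) -> 00011
Step 5: G0=(0+0>=2)=0 G1=G3=1 G2=(0+0>=1)=0 G3=NOT G1=NOT 0=1 G4=1(const) -> 01011
Cycle of length 4 starting at step 1 -> no fixed point

Answer: cycle 4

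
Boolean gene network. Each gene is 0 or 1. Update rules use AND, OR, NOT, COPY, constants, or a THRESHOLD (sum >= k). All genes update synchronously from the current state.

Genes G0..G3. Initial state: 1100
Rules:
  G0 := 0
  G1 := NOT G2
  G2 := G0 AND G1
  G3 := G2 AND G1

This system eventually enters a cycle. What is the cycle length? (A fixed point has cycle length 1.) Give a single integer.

Answer: 1

Derivation:
Step 0: 1100
Step 1: G0=0(const) G1=NOT G2=NOT 0=1 G2=G0&G1=1&1=1 G3=G2&G1=0&1=0 -> 0110
Step 2: G0=0(const) G1=NOT G2=NOT 1=0 G2=G0&G1=0&1=0 G3=G2&G1=1&1=1 -> 0001
Step 3: G0=0(const) G1=NOT G2=NOT 0=1 G2=G0&G1=0&0=0 G3=G2&G1=0&0=0 -> 0100
Step 4: G0=0(const) G1=NOT G2=NOT 0=1 G2=G0&G1=0&1=0 G3=G2&G1=0&1=0 -> 0100
State from step 4 equals state from step 3 -> cycle length 1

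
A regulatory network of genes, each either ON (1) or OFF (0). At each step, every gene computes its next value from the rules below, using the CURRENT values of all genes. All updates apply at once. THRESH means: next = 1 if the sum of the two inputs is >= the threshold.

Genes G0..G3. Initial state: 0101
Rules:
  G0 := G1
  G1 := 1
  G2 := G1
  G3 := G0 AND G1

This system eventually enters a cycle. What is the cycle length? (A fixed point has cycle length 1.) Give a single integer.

Answer: 1

Derivation:
Step 0: 0101
Step 1: G0=G1=1 G1=1(const) G2=G1=1 G3=G0&G1=0&1=0 -> 1110
Step 2: G0=G1=1 G1=1(const) G2=G1=1 G3=G0&G1=1&1=1 -> 1111
Step 3: G0=G1=1 G1=1(const) G2=G1=1 G3=G0&G1=1&1=1 -> 1111
State from step 3 equals state from step 2 -> cycle length 1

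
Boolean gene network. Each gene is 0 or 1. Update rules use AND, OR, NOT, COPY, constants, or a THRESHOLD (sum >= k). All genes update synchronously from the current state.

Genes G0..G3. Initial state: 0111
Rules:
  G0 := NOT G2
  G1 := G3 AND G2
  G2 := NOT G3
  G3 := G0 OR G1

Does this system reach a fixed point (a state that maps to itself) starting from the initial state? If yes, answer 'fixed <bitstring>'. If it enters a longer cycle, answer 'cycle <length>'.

Answer: fixed 1001

Derivation:
Step 0: 0111
Step 1: G0=NOT G2=NOT 1=0 G1=G3&G2=1&1=1 G2=NOT G3=NOT 1=0 G3=G0|G1=0|1=1 -> 0101
Step 2: G0=NOT G2=NOT 0=1 G1=G3&G2=1&0=0 G2=NOT G3=NOT 1=0 G3=G0|G1=0|1=1 -> 1001
Step 3: G0=NOT G2=NOT 0=1 G1=G3&G2=1&0=0 G2=NOT G3=NOT 1=0 G3=G0|G1=1|0=1 -> 1001
Fixed point reached at step 2: 1001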